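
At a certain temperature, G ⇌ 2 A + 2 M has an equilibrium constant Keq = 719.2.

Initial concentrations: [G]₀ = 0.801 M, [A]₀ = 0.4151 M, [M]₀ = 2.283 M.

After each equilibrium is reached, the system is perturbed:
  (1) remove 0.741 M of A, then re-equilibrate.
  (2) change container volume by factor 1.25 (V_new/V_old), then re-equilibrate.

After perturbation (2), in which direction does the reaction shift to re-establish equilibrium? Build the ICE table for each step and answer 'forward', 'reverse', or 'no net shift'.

Q₀ = 1.121 vs Keq = 719.2 ⇒ Q<K, forward
Step 1:
                  G         A         M
  init        0.801    0.4151     2.283
  Δ         -0.7321     1.464     1.464
  eq        0.06894     1.879     3.747
  solve Keq expr → x = 0.7321; check Q = 719.2
Then remove 0.741 M of A.
Step 2:
                  G         A         M
  init      0.06894     1.138     3.747
  Δ        -0.03887   0.07774   0.07774
  eq        0.03008     1.216     3.825
  solve Keq expr → x = 0.03887; check Q = 719.2
Then change container volume by factor 1.25 (V_new/V_old).
Step 3:
                  G         A         M
  init      0.02406    0.9728      3.06
  Δ        -0.01099   0.02199   0.02199
  eq        0.01307    0.9947     3.082
  solve Keq expr → x = 0.01099; check Q = 719.2

Direction: forward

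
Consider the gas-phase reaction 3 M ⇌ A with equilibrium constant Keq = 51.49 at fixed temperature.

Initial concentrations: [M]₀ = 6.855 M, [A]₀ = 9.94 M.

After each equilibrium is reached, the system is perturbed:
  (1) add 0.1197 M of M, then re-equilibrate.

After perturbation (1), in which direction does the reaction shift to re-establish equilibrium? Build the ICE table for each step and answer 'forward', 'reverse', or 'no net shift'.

Direction: forward

Q₀ = 0.03086 vs Keq = 51.49 ⇒ Q<K, forward
Step 1:
                    M           A
  init          6.855        9.94
  Δ            -6.239        2.08
  eq           0.6157       12.02
  solve Keq expr → x = 2.08; check Q = 51.49
Then add 0.1197 M of M.
Step 2:
                    M           A
  init         0.7354       12.02
  Δ            -0.119     0.03967
  eq           0.6164       12.06
  solve Keq expr → x = 0.03967; check Q = 51.49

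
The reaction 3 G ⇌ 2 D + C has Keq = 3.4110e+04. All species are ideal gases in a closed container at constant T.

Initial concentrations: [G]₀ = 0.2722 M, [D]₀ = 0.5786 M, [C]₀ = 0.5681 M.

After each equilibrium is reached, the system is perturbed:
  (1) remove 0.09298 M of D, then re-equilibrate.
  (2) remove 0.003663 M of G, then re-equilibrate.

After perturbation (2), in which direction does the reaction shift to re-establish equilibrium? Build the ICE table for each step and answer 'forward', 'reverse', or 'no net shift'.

Q₀ = 9.43 vs Keq = 3.4110e+04 ⇒ Q<K, forward
Step 1:
                  G         D         C
  I          0.2722    0.5786    0.5681
  C         -0.2502    0.1668   0.08341
  E         0.02198    0.7454    0.6515
  solve Keq expr → x = 0.08341; check Q = 3.4110e+04
Then remove 0.09298 M of D.
Step 2:
                  G         D         C
  I         0.02198    0.6524    0.6515
  C       -0.001836  0.001224 6.1209e-04
  E         0.02014    0.6537    0.6521
  solve Keq expr → x = 6.1209e-04; check Q = 3.4110e+04
Then remove 0.003663 M of G.
Step 3:
                  G         D         C
  I         0.01648    0.6537    0.6521
  C        0.003601 -0.002401   -0.0012
  E         0.02008    0.6513    0.6509
  solve Keq expr → x = -0.0012; check Q = 3.4110e+04

Direction: reverse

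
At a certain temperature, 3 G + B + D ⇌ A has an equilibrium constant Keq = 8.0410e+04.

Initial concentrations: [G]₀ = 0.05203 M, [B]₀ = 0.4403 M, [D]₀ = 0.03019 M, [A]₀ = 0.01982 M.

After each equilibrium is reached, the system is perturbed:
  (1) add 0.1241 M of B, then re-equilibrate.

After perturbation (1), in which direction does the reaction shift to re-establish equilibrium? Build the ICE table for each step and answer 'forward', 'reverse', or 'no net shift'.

Q₀ = 1.0586e+04 vs Keq = 8.0410e+04 ⇒ Q<K, forward
Step 1:
                   G          B          D          A
  init       0.05203     0.4403    0.03019    0.01982
  Δ         -0.02014  -0.006715  -0.006715   0.006715
  eq         0.03189     0.4336    0.02348    0.02653
  solve Keq expr → x = 0.006715; check Q = 8.0410e+04
Then add 0.1241 M of B.
Step 2:
                   G          B          D          A
  init       0.03189     0.5577    0.02348    0.02653
  Δ         -0.00202 -6.7333e-04 -6.7333e-04 6.7333e-04
  eq         0.02987      0.557     0.0228    0.02721
  solve Keq expr → x = 6.7333e-04; check Q = 8.0410e+04

Direction: forward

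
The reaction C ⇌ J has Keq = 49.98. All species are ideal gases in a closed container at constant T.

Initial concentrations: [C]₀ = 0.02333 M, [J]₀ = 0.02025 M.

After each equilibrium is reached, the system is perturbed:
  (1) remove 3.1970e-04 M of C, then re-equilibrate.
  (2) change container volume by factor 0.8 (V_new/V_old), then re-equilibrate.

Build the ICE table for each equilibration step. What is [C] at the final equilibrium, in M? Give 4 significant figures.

[C]_eq = 0.001061 M

Q₀ = 0.868 vs Keq = 49.98 ⇒ Q<K, forward
Step 1:
                  C         J
  Initial   0.02333   0.02025
  Change   -0.02248   0.02248
  Equil   8.5485e-04   0.04273
  solve Keq expr → x = 0.02248; check Q = 49.98
Then remove 3.1970e-04 M of C.
Step 2:
                  C         J
  Initial 5.3515e-04   0.04273
  Change  3.1343e-04 -3.1343e-04
  Equil   8.4857e-04   0.04241
  solve Keq expr → x = -3.1343e-04; check Q = 49.98
Then change container volume by factor 0.8 (V_new/V_old).
Step 3:
                  C         J
  Initial  0.001061   0.05301
  Change          0         0
  Equil    0.001061   0.05301
  solve Keq expr → x = 0; check Q = 49.98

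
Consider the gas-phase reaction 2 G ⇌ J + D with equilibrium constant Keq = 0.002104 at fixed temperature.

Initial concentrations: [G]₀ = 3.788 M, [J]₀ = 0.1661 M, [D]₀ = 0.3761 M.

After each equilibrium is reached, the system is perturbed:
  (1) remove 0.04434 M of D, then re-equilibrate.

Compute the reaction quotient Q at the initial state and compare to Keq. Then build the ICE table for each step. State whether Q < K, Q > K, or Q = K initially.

Q₀ = 0.004354 vs Keq = 0.002104 ⇒ Q>K, reverse
Step 1:
                  G         J         D
  I           3.788    0.1661    0.3761
  C          0.1262  -0.06311  -0.06311
  E           3.914     0.103     0.313
  solve Keq expr → x = -0.06311; check Q = 0.002104
Then remove 0.04434 M of D.
Step 2:
                  G         J         D
  I           3.914     0.103    0.2687
  C        -0.02198   0.01099   0.01099
  E           3.892     0.114    0.2796
  solve Keq expr → x = 0.01099; check Q = 0.002104

Q₀ = 0.004354; Q > K (proceeds reverse)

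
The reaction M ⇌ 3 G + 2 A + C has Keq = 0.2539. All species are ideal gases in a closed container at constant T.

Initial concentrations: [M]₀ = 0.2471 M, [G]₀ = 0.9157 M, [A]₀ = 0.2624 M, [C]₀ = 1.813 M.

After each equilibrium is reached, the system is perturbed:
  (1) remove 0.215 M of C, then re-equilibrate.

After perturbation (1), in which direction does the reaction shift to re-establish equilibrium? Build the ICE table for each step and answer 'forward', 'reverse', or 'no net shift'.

Direction: forward

Q₀ = 0.3879 vs Keq = 0.2539 ⇒ Q>K, reverse
Step 1:
                    M           G           A           C
  Initial      0.2471      0.9157      0.2624       1.813
  Change      0.01382    -0.04147    -0.02765    -0.01382
  Equil        0.2609      0.8742      0.2348       1.799
  solve Keq expr → x = -0.01382; check Q = 0.2539
Then remove 0.215 M of C.
Step 2:
                    M           G           A           C
  Initial      0.2609      0.8742      0.2348       1.584
  Change    -0.004044     0.01213    0.008088    0.004044
  Equil        0.2569      0.8864      0.2428       1.588
  solve Keq expr → x = 0.004044; check Q = 0.2539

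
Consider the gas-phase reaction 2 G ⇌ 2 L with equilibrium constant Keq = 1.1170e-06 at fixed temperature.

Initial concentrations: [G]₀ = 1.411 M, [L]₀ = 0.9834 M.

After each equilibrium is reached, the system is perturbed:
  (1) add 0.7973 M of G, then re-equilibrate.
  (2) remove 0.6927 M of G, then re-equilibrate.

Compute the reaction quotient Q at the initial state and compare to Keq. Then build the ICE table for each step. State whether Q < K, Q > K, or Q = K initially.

Q₀ = 0.4857; Q > K (proceeds reverse)

Q₀ = 0.4857 vs Keq = 1.1170e-06 ⇒ Q>K, reverse
Step 1:
                  G         L
  Initial     1.411    0.9834
  Change     0.9809   -0.9809
  Equil       2.392  0.002528
  solve Keq expr → x = -0.4904; check Q = 1.1170e-06
Then add 0.7973 M of G.
Step 2:
                  G         L
  Initial     3.189  0.002528
  Change  -8.4176e-04 8.4176e-04
  Equil       3.188   0.00337
  solve Keq expr → x = 4.2088e-04; check Q = 1.1170e-06
Then remove 0.6927 M of G.
Step 3:
                  G         L
  Initial     2.496   0.00337
  Change  7.3133e-04 -7.3133e-04
  Equil       2.496  0.002638
  solve Keq expr → x = -3.6566e-04; check Q = 1.1170e-06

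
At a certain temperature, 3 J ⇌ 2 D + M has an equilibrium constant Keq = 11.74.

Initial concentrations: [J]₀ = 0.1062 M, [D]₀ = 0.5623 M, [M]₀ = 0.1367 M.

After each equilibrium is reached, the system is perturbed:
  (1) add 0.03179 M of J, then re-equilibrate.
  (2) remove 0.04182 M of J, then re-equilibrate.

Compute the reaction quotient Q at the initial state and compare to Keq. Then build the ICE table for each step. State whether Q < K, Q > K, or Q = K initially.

Q₀ = 36.09; Q > K (proceeds reverse)

Q₀ = 36.09 vs Keq = 11.74 ⇒ Q>K, reverse
Step 1:
                    J           D           M
  Initial      0.1062      0.5623      0.1367
  Change      0.03861    -0.02574    -0.01287
  Equil        0.1448      0.5366      0.1238
  solve Keq expr → x = -0.01287; check Q = 11.74
Then add 0.03179 M of J.
Step 2:
                    J           D           M
  Initial      0.1766      0.5366      0.1238
  Change     -0.02545     0.01697    0.008484
  Equil        0.1511      0.5535      0.1323
  solve Keq expr → x = 0.008484; check Q = 11.74
Then remove 0.04182 M of J.
Step 3:
                    J           D           M
  Initial      0.1093      0.5535      0.1323
  Change      0.03347    -0.02232    -0.01116
  Equil        0.1428      0.5312      0.1212
  solve Keq expr → x = -0.01116; check Q = 11.74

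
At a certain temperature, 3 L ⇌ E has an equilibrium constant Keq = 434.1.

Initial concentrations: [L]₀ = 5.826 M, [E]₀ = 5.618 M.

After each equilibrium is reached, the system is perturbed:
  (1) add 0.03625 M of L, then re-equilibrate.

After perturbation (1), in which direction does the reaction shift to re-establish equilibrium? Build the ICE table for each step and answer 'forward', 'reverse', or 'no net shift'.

Direction: forward

Q₀ = 0.02841 vs Keq = 434.1 ⇒ Q<K, forward
Step 1:
                  L         E
  init        5.826     5.618
  Δ          -5.568     1.856
  eq         0.2582     7.474
  solve Keq expr → x = 1.856; check Q = 434.1
Then add 0.03625 M of L.
Step 2:
                  L         E
  init       0.2945     7.474
  Δ        -0.03611   0.01204
  eq         0.2584     7.486
  solve Keq expr → x = 0.01204; check Q = 434.1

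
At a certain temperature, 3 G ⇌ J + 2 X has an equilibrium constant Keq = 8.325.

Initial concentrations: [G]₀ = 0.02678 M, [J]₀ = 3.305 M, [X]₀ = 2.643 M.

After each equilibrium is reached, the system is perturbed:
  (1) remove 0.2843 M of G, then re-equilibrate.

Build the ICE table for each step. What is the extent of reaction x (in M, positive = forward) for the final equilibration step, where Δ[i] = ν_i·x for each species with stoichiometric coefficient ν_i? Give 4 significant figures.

Q₀ = 1.2021e+06 vs Keq = 8.325 ⇒ Q>K, reverse
Step 1:
                    G           J           X
  init        0.02678       3.305       2.643
  Δ              1.07     -0.3566     -0.7132
  eq            1.097       2.948        1.93
  solve Keq expr → x = -0.3566; check Q = 8.325
Then remove 0.2843 M of G.
Step 2:
                    G           J           X
  init         0.8123       2.948        1.93
  Δ            0.2195    -0.07316     -0.1463
  eq            1.032       2.875       1.783
  solve Keq expr → x = -0.07316; check Q = 8.325

x = -0.07316 M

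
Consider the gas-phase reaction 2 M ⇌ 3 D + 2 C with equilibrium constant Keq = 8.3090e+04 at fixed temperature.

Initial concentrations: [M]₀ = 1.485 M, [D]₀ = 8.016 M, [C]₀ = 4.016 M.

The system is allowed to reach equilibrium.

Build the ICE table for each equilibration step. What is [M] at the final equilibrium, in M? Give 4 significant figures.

[M]_eq = 0.5061 M

Q₀ = 3767 vs Keq = 8.3090e+04 ⇒ Q<K, forward
Step 1:
                    M           D           C
  Initial       1.485       8.016       4.016
  Change      -0.9789       1.468      0.9789
  Equil        0.5061       9.484       4.995
  solve Keq expr → x = 0.4894; check Q = 8.3090e+04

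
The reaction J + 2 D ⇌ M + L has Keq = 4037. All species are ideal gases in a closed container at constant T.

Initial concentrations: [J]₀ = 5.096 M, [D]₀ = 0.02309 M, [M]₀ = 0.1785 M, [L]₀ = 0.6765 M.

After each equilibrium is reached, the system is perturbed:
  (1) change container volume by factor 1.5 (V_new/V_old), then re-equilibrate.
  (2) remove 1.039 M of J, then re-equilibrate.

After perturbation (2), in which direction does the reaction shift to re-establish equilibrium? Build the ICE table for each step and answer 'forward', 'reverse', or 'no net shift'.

Direction: reverse

Q₀ = 44.45 vs Keq = 4037 ⇒ Q<K, forward
Step 1:
                   J          D          M          L
  Initial      5.096    0.02309     0.1785     0.6765
  Change    -0.01029   -0.02058    0.01029    0.01029
  Equil        5.086   0.002513     0.1888     0.6868
  solve Keq expr → x = 0.01029; check Q = 4037
Then change container volume by factor 1.5 (V_new/V_old).
Step 2:
                   J          D          M          L
  Initial       3.39   0.001675     0.1259     0.4579
  Change  1.8726e-04 3.7452e-04 -1.8726e-04 -1.8726e-04
  Equil        3.391    0.00205     0.1257     0.4577
  solve Keq expr → x = -1.8726e-04; check Q = 4037
Then remove 1.039 M of J.
Step 3:
                   J          D          M          L
  Initial      2.352    0.00205     0.1257     0.4577
  Change  2.0443e-04 4.0886e-04 -2.0443e-04 -2.0443e-04
  Equil        2.352   0.002459     0.1255     0.4575
  solve Keq expr → x = -2.0443e-04; check Q = 4037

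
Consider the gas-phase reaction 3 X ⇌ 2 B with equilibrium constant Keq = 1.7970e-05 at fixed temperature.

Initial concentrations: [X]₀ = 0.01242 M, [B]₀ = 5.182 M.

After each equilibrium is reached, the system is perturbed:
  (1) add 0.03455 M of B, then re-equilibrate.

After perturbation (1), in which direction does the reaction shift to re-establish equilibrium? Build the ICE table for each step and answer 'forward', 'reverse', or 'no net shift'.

Q₀ = 1.4016e+07 vs Keq = 1.7970e-05 ⇒ Q>K, reverse
Step 1:
                    X           B
  Initial     0.01242       5.182
  Change        7.638      -5.092
  Equil         7.651     0.08971
  solve Keq expr → x = -2.546; check Q = 1.7970e-05
Then add 0.03455 M of B.
Step 2:
                    X           B
  Initial       7.651      0.1243
  Change      0.05049    -0.03366
  Equil         7.701      0.0906
  solve Keq expr → x = -0.01683; check Q = 1.7970e-05

Direction: reverse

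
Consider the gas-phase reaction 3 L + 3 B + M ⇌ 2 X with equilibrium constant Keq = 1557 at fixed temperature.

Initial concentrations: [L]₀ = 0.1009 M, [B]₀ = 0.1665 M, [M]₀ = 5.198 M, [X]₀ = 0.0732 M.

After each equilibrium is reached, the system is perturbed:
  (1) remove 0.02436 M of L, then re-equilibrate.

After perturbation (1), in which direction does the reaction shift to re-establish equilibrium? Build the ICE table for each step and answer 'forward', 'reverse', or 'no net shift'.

Q₀ = 217.4 vs Keq = 1557 ⇒ Q<K, forward
Step 1:
                    L           B           M           X
  Initial      0.1009      0.1665       5.198      0.0732
  Change     -0.02781    -0.02781   -0.009269     0.01854
  Equil       0.07309      0.1387       5.189     0.09174
  solve Keq expr → x = 0.009269; check Q = 1557
Then remove 0.02436 M of L.
Step 2:
                    L           B           M           X
  Initial     0.04873      0.1387       5.189     0.09174
  Change      0.01346     0.01346    0.004486   -0.008972
  Equil       0.06219      0.1522       5.193     0.08277
  solve Keq expr → x = -0.004486; check Q = 1557

Direction: reverse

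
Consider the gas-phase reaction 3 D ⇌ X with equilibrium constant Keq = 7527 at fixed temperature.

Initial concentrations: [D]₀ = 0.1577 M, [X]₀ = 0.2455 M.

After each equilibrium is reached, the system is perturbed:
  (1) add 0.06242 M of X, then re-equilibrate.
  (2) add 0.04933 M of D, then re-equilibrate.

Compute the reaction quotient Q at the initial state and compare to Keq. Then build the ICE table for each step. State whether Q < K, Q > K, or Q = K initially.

Q₀ = 62.6 vs Keq = 7527 ⇒ Q<K, forward
Step 1:
                  D         X
  Initial    0.1577    0.2455
  Change     -0.124   0.04135
  Equil     0.03365    0.2868
  solve Keq expr → x = 0.04135; check Q = 7527
Then add 0.06242 M of X.
Step 2:
                  D         X
  Initial   0.03365    0.3493
  Change   0.002257 -7.5227e-04
  Equil     0.03591    0.3485
  solve Keq expr → x = -7.5227e-04; check Q = 7527
Then add 0.04933 M of D.
Step 3:
                  D         X
  Initial   0.08524    0.3485
  Change   -0.04878   0.01626
  Equil     0.03646    0.3648
  solve Keq expr → x = 0.01626; check Q = 7527

Q₀ = 62.6; Q < K (proceeds forward)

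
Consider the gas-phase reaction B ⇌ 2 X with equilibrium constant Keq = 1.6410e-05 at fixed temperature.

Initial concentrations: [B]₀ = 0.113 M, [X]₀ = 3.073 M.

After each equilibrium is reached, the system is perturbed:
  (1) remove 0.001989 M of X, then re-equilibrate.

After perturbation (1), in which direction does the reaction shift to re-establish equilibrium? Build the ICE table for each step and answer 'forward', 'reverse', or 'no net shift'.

Q₀ = 83.57 vs Keq = 1.6410e-05 ⇒ Q>K, reverse
Step 1:
                    B           X
  init          0.113       3.073
  Δ             1.534      -3.068
  eq            1.647    0.005199
  solve Keq expr → x = -1.534; check Q = 1.6410e-05
Then remove 0.001989 M of X.
Step 2:
                    B           X
  init          1.647     0.00321
  Δ       -9.9372e-04    0.001987
  eq            1.646    0.005197
  solve Keq expr → x = 9.9372e-04; check Q = 1.6410e-05

Direction: forward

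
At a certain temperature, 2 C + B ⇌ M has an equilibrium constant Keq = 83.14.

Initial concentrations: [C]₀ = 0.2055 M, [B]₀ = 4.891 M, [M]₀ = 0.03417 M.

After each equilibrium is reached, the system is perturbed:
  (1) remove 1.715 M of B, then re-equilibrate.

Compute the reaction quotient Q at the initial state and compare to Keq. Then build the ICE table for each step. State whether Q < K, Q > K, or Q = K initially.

Q₀ = 0.1654 vs Keq = 83.14 ⇒ Q<K, forward
Step 1:
                   C          B          M
  Initial     0.2055      4.891    0.03417
  Change     -0.1876   -0.09379    0.09379
  Equil      0.01791      4.797      0.128
  solve Keq expr → x = 0.09379; check Q = 83.14
Then remove 1.715 M of B.
Step 2:
                   C          B          M
  Initial    0.01791      3.082      0.128
  Change    0.004241    0.00212   -0.00212
  Equil      0.02215      3.084     0.1258
  solve Keq expr → x = -0.00212; check Q = 83.14

Q₀ = 0.1654; Q < K (proceeds forward)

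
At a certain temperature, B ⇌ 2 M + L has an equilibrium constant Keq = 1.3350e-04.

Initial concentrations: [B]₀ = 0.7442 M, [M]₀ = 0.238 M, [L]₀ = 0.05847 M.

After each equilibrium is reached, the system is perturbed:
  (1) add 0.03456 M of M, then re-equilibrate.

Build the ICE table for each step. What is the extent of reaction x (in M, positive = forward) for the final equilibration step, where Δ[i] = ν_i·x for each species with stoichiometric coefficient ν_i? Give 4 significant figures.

x = -0.002022 M

Q₀ = 0.00445 vs Keq = 1.3350e-04 ⇒ Q>K, reverse
Step 1:
                  B         M         L
  I          0.7442     0.238   0.05847
  C         0.05246   -0.1049  -0.05246
  E          0.7967    0.1331  0.006006
  solve Keq expr → x = -0.05246; check Q = 1.3350e-04
Then add 0.03456 M of M.
Step 2:
                  B         M         L
  I          0.7967    0.1676  0.006006
  C        0.002022 -0.004043 -0.002022
  E          0.7987    0.1636  0.003984
  solve Keq expr → x = -0.002022; check Q = 1.3350e-04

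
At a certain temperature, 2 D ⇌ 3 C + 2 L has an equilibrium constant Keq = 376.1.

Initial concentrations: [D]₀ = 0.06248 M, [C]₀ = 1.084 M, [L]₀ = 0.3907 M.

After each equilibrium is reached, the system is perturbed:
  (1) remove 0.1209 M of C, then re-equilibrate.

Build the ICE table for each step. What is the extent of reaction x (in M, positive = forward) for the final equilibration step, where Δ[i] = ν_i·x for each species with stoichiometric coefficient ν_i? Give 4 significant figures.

x = 0.001876 M

Q₀ = 49.81 vs Keq = 376.1 ⇒ Q<K, forward
Step 1:
                  D         C         L
  init      0.06248     1.084    0.3907
  Δ        -0.03579   0.05369   0.03579
  eq        0.02669     1.138    0.4265
  solve Keq expr → x = 0.0179; check Q = 376.1
Then remove 0.1209 M of C.
Step 2:
                  D         C         L
  init      0.02669     1.017    0.4265
  Δ       -0.003751  0.005627  0.003751
  eq        0.02294     1.022    0.4302
  solve Keq expr → x = 0.001876; check Q = 376.1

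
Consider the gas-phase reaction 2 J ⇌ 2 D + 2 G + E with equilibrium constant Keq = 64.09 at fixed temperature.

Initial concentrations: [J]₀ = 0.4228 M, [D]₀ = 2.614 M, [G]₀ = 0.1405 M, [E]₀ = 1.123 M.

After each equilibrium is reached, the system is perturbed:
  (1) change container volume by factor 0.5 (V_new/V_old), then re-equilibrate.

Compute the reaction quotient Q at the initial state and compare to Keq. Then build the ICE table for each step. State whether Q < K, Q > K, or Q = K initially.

Q₀ = 0.8474 vs Keq = 64.09 ⇒ Q<K, forward
Step 1:
                  J         D         G         E
  Initial    0.4228     2.614    0.1405     1.123
  Change    -0.2612    0.2612    0.2612    0.1306
  Equil      0.1616     2.875    0.4017     1.254
  solve Keq expr → x = 0.1306; check Q = 64.09
Then change container volume by factor 0.5 (V_new/V_old).
Step 2:
                  J         D         G         E
  Initial    0.3231      5.75    0.8035     2.507
  Change     0.2562   -0.2562   -0.2562   -0.1281
  Equil      0.5793     5.494    0.5473     2.379
  solve Keq expr → x = -0.1281; check Q = 64.09

Q₀ = 0.8474; Q < K (proceeds forward)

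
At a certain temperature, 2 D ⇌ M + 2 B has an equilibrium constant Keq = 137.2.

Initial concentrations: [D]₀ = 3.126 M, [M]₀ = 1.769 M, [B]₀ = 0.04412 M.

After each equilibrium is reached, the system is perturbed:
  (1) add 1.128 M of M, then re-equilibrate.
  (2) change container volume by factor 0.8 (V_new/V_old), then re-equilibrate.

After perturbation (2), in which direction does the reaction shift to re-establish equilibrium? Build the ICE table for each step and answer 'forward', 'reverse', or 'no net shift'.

Direction: reverse

Q₀ = 3.5239e-04 vs Keq = 137.2 ⇒ Q<K, forward
Step 1:
                    D           M           B
  init          3.126       1.769     0.04412
  Δ             -2.71       1.355        2.71
  eq           0.4157       3.124       2.754
  solve Keq expr → x = 1.355; check Q = 137.2
Then add 1.128 M of M.
Step 2:
                    D           M           B
  init         0.4157       4.252       2.754
  Δ           0.05753    -0.02876    -0.05753
  eq           0.4732       4.223       2.697
  solve Keq expr → x = -0.02876; check Q = 137.2
Then change container volume by factor 0.8 (V_new/V_old).
Step 3:
                    D           M           B
  init         0.5915       5.279       3.371
  Δ            0.0569    -0.02845     -0.0569
  eq           0.6484       5.251       3.314
  solve Keq expr → x = -0.02845; check Q = 137.2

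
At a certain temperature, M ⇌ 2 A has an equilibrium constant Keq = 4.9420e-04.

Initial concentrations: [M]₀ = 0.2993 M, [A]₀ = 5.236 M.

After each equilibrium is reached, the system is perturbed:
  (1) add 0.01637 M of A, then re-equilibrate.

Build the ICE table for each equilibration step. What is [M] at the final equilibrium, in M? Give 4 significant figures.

[M]_eq = 2.907 M

Q₀ = 91.6 vs Keq = 4.9420e-04 ⇒ Q>K, reverse
Step 1:
                   M          A
  I           0.2993      5.236
  C            2.599     -5.198
  E            2.898    0.03785
  solve Keq expr → x = -2.599; check Q = 4.9420e-04
Then add 0.01637 M of A.
Step 2:
                   M          A
  I            2.898    0.05422
  C         0.008158   -0.01632
  E            2.907     0.0379
  solve Keq expr → x = -0.008158; check Q = 4.9420e-04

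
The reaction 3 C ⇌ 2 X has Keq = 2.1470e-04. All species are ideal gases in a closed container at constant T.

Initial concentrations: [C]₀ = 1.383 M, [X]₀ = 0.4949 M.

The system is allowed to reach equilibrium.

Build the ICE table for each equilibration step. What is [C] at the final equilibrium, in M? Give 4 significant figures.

[C]_eq = 2.06 M

Q₀ = 0.09259 vs Keq = 2.1470e-04 ⇒ Q>K, reverse
Step 1:
                   C          X
  init         1.383     0.4949
  Δ           0.6773    -0.4516
  eq            2.06    0.04333
  solve Keq expr → x = -0.2258; check Q = 2.1470e-04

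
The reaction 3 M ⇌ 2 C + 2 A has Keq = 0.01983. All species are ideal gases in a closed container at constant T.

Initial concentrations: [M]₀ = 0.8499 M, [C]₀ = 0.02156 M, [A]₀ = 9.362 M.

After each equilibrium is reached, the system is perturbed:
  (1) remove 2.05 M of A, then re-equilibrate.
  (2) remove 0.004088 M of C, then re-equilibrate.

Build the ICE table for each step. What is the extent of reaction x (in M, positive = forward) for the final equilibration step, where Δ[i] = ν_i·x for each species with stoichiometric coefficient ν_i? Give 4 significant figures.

x = 0.001961 M

Q₀ = 0.06636 vs Keq = 0.01983 ⇒ Q>K, reverse
Step 1:
                   M          C          A
  I           0.8499    0.02156      9.362
  C           0.0142  -0.009466  -0.009466
  E           0.8641    0.01209      9.353
  solve Keq expr → x = -0.004733; check Q = 0.01983
Then remove 2.05 M of A.
Step 2:
                   M          C          A
  I           0.8641    0.01209      7.303
  C        -0.004886   0.003257   0.003257
  E           0.8592    0.01535      7.306
  solve Keq expr → x = 0.001629; check Q = 0.01983
Then remove 0.004088 M of C.
Step 3:
                   M          C          A
  I           0.8592    0.01126      7.306
  C        -0.005884   0.003922   0.003922
  E           0.8533    0.01519       7.31
  solve Keq expr → x = 0.001961; check Q = 0.01983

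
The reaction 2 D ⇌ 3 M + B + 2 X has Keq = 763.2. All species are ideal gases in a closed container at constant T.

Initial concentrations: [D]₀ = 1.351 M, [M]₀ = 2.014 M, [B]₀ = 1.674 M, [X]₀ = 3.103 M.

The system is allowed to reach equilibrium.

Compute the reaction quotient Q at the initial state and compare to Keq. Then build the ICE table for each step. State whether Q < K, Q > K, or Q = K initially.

Q₀ = 72.14 vs Keq = 763.2 ⇒ Q<K, forward
Step 1:
                    D           M           B           X
  init          1.351       2.014       1.674       3.103
  Δ           -0.5098      0.7646      0.2549      0.5098
  eq           0.8412       2.779       1.929       3.613
  solve Keq expr → x = 0.2549; check Q = 763.2

Q₀ = 72.14; Q < K (proceeds forward)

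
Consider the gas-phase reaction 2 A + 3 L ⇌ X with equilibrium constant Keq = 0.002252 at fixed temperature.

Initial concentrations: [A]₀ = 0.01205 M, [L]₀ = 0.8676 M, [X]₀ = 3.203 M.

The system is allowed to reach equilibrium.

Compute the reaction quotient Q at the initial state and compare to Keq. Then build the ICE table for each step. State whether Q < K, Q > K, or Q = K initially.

Q₀ = 3.3777e+04 vs Keq = 0.002252 ⇒ Q>K, reverse
Step 1:
                    A           L           X
  Initial     0.01205      0.8676       3.203
  Change        2.668       4.002      -1.334
  Equil          2.68        4.87       1.869
  solve Keq expr → x = -1.334; check Q = 0.002252

Q₀ = 3.3777e+04; Q > K (proceeds reverse)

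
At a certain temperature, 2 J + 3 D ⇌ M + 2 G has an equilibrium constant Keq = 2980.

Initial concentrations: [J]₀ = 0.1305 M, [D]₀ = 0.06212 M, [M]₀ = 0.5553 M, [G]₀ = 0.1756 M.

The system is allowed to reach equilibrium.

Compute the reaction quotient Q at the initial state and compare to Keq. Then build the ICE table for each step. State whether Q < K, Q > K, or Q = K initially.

Q₀ = 4194 vs Keq = 2980 ⇒ Q>K, reverse
Step 1:
                  J         D         M         G
  init       0.1305   0.06212    0.5553    0.1756
  Δ        0.003522  0.005283 -0.001761 -0.003522
  eq          0.134    0.0674    0.5535    0.1721
  solve Keq expr → x = -0.001761; check Q = 2980

Q₀ = 4194; Q > K (proceeds reverse)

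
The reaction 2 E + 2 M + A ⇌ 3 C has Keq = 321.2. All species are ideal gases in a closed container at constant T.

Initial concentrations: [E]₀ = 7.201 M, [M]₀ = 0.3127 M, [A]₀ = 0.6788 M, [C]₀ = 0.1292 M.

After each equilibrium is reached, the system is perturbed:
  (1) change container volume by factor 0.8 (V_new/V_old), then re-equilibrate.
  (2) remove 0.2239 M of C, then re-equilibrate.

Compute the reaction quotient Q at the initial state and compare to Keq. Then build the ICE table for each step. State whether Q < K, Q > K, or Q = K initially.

Q₀ = 6.2662e-04; Q < K (proceeds forward)

Q₀ = 6.2662e-04 vs Keq = 321.2 ⇒ Q<K, forward
Step 1:
                    E           M           A           C
  Initial       7.201      0.3127      0.6788      0.1292
  Change      -0.3076     -0.3076     -0.1538      0.4614
  Equil         6.893    0.005071       0.525      0.5906
  solve Keq expr → x = 0.1538; check Q = 321.2
Then change container volume by factor 0.8 (V_new/V_old).
Step 2:
                    E           M           A           C
  Initial       8.617    0.006339      0.6562      0.7383
  Change    -0.001245   -0.001245 -6.2267e-04    0.001868
  Equil         8.615    0.005093      0.6556      0.7402
  solve Keq expr → x = 6.2267e-04; check Q = 321.2
Then remove 0.2239 M of C.
Step 3:
                    E           M           A           C
  Initial       8.615    0.005093      0.6556      0.5163
  Change    -0.002096   -0.002096   -0.001048    0.003144
  Equil         8.613    0.002997      0.6546      0.5194
  solve Keq expr → x = 0.001048; check Q = 321.2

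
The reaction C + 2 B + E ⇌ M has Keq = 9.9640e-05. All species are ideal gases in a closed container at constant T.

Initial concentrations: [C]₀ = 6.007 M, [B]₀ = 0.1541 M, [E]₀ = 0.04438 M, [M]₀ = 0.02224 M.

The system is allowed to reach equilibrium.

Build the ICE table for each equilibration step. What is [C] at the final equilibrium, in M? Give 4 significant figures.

Q₀ = 3.513 vs Keq = 9.9640e-05 ⇒ Q>K, reverse
Step 1:
                   C          B          E          M
  Initial      6.007     0.1541    0.04438    0.02224
  Change     0.02224    0.04448    0.02224   -0.02224
  Equil        6.029     0.1986    0.06662 1.5781e-06
  solve Keq expr → x = -0.02224; check Q = 9.9640e-05

[C]_eq = 6.029 M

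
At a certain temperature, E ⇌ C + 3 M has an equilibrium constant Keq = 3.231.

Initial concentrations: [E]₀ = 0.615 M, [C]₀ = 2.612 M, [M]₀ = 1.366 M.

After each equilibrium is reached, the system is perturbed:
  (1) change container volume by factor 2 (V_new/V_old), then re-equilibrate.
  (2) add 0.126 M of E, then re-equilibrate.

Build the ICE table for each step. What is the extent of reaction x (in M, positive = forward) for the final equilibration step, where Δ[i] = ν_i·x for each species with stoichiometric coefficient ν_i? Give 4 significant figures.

x = 0.02965 M

Q₀ = 10.83 vs Keq = 3.231 ⇒ Q>K, reverse
Step 1:
                   E          C          M
  init         0.615      2.612      1.366
  Δ           0.1261    -0.1261    -0.3784
  eq          0.7411      2.486     0.9876
  solve Keq expr → x = -0.1261; check Q = 3.231
Then change container volume by factor 2 (V_new/V_old).
Step 2:
                   E          C          M
  init        0.3706      1.243     0.4938
  Δ          -0.1169     0.1169     0.3508
  eq          0.2536       1.36     0.8446
  solve Keq expr → x = 0.1169; check Q = 3.231
Then add 0.126 M of E.
Step 3:
                   E          C          M
  init        0.3796       1.36     0.8446
  Δ         -0.02965    0.02965    0.08896
  eq            0.35       1.39     0.9336
  solve Keq expr → x = 0.02965; check Q = 3.231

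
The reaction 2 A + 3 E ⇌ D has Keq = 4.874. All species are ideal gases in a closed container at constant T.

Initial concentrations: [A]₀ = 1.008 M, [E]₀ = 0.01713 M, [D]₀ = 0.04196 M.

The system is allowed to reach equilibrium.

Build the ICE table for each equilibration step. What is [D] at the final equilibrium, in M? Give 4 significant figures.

[D]_eq = 0.00887 M

Q₀ = 8216 vs Keq = 4.874 ⇒ Q>K, reverse
Step 1:
                   A          E          D
  Initial      1.008    0.01713    0.04196
  Change     0.06618    0.09927   -0.03309
  Equil        1.074     0.1164    0.00887
  solve Keq expr → x = -0.03309; check Q = 4.874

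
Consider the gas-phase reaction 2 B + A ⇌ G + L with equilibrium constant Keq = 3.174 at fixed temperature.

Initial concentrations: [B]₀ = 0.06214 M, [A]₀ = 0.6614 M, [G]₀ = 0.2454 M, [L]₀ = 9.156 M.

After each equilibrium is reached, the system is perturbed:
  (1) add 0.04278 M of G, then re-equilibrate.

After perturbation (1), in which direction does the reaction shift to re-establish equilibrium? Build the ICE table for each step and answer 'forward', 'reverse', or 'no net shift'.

Q₀ = 879.8 vs Keq = 3.174 ⇒ Q>K, reverse
Step 1:
                  B         A         G         L
  I         0.06214    0.6614    0.2454     9.156
  C          0.3756    0.1878   -0.1878   -0.1878
  E          0.4378    0.8492   0.05759     8.968
  solve Keq expr → x = -0.1878; check Q = 3.174
Then add 0.04278 M of G.
Step 2:
                  B         A         G         L
  I          0.4378    0.8492    0.1004     8.968
  C         0.05184   0.02592  -0.02592  -0.02592
  E          0.4896    0.8751   0.07446     8.942
  solve Keq expr → x = -0.02592; check Q = 3.174

Direction: reverse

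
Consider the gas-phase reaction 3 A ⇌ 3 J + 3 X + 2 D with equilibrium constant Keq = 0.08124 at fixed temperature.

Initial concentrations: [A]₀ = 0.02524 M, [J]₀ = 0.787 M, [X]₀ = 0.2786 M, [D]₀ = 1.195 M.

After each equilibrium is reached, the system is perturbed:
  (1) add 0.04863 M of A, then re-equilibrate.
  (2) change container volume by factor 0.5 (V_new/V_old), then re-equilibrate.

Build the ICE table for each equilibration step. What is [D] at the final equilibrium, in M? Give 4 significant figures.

Q₀ = 936.1 vs Keq = 0.08124 ⇒ Q>K, reverse
Step 1:
                    A           J           X           D
  Initial     0.02524       0.787      0.2786       1.195
  Change       0.1588     -0.1588     -0.1588     -0.1058
  Equil         0.184      0.6282      0.1198       1.089
  solve Keq expr → x = -0.05292; check Q = 0.08124
Then add 0.04863 M of A.
Step 2:
                    A           J           X           D
  Initial      0.2326      0.6282      0.1198       1.089
  Change     -0.01645     0.01645     0.01645     0.01097
  Equil        0.2162      0.6447      0.1363         1.1
  solve Keq expr → x = 0.005484; check Q = 0.08124
Then change container volume by factor 0.5 (V_new/V_old).
Step 3:
                    A           J           X           D
  Initial      0.4324       1.289      0.2726         2.2
  Change        0.141      -0.141      -0.141    -0.09398
  Equil        0.5733       1.148      0.1316       2.106
  solve Keq expr → x = -0.04699; check Q = 0.08124

[D]_eq = 2.106 M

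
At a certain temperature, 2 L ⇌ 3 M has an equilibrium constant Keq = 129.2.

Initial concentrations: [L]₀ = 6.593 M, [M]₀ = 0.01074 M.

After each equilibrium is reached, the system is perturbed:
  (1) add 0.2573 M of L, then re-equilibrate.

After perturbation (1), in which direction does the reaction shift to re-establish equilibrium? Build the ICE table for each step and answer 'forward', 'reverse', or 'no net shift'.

Q₀ = 2.8500e-08 vs Keq = 129.2 ⇒ Q<K, forward
Step 1:
                  L         M
  init        6.593   0.01074
  Δ          -4.858     7.288
  eq          1.735     7.298
  solve Keq expr → x = 2.429; check Q = 129.2
Then add 0.2573 M of L.
Step 2:
                  L         M
  init        1.992     7.298
  Δ         -0.1672    0.2507
  eq          1.825     7.549
  solve Keq expr → x = 0.08358; check Q = 129.2

Direction: forward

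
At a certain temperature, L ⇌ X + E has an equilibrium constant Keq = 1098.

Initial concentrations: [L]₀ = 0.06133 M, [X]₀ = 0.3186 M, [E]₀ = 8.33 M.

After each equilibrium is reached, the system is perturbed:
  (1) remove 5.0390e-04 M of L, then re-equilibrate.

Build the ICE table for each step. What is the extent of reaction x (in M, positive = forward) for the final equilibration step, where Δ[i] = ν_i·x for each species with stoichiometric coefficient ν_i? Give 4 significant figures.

x = -4.9991e-04 M

Q₀ = 43.27 vs Keq = 1098 ⇒ Q<K, forward
Step 1:
                  L         X         E
  Initial   0.06133    0.3186      8.33
  Change   -0.05845   0.05845   0.05845
  Equil    0.002881     0.377     8.388
  solve Keq expr → x = 0.05845; check Q = 1098
Then remove 5.0390e-04 M of L.
Step 2:
                  L         X         E
  Initial  0.002377     0.377     8.388
  Change  4.9991e-04 -4.9991e-04 -4.9991e-04
  Equil    0.002877    0.3765     8.388
  solve Keq expr → x = -4.9991e-04; check Q = 1098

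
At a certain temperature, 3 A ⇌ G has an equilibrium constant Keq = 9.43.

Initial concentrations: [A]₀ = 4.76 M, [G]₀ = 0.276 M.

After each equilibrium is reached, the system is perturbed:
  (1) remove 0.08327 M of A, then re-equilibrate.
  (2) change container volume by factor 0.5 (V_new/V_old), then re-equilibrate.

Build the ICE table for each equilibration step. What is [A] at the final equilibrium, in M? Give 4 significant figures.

[A]_eq = 0.714 M

Q₀ = 0.002559 vs Keq = 9.43 ⇒ Q<K, forward
Step 1:
                   A          G
  I             4.76      0.276
  C           -4.198      1.399
  E           0.5622      1.675
  solve Keq expr → x = 1.399; check Q = 9.43
Then remove 0.08327 M of A.
Step 2:
                   A          G
  I           0.4789      1.675
  C          0.08026   -0.02675
  E           0.5591      1.649
  solve Keq expr → x = -0.02675; check Q = 9.43
Then change container volume by factor 0.5 (V_new/V_old).
Step 3:
                   A          G
  I            1.118      3.297
  C          -0.4043     0.1348
  E            0.714      3.432
  solve Keq expr → x = 0.1348; check Q = 9.43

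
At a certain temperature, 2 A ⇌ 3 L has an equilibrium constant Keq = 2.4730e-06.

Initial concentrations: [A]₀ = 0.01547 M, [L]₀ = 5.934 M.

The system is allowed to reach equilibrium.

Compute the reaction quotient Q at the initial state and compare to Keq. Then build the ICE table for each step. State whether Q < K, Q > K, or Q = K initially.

Q₀ = 8.7310e+05; Q > K (proceeds reverse)

Q₀ = 8.7310e+05 vs Keq = 2.4730e-06 ⇒ Q>K, reverse
Step 1:
                    A           L
  I           0.01547       5.934
  C             3.933        -5.9
  E             3.949     0.03379
  solve Keq expr → x = -1.967; check Q = 2.4730e-06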